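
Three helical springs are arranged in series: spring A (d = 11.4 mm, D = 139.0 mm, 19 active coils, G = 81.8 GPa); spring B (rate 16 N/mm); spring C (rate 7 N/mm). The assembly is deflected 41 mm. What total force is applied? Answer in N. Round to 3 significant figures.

81.9 N

k_A = Gd⁴/(8D³N_a) = (81.8×10³)(11.4⁴)/(8·139.0³·19) = 3.3844 N/mm
Series: 1/k_eq = 1/3.3844 + 1/16 + 1/7 = 0.50083; k_eq = 1.9967 N/mm
F = k_eq·δ = 1.9967·41 = 81.864 N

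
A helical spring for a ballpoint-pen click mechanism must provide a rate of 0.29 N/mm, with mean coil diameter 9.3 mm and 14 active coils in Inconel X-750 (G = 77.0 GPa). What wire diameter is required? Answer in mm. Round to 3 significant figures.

0.763 mm

d = (8D³N_a·k / G)^(1/4) = (8·9.3³·14·0.29 / (77.0×10³))^0.25
  = (0.33929)^0.25 = 0.7632 mm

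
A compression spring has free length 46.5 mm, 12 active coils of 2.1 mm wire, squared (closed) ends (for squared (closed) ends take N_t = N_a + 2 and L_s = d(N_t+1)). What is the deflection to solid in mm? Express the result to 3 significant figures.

N_t = 14; L_s = 2.1·15 = 31.5 mm
δ_solid = L₀ − L_s = 46.5 − 31.5 = 15 mm

15.0 mm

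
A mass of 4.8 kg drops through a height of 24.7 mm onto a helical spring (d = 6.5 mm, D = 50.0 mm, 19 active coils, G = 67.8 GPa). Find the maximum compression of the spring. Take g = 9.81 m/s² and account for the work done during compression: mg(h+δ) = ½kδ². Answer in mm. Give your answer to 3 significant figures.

k = Gd⁴/(8D³N_a) = (67.8×10³)(6.5⁴)/(8·50.0³·19) = 6.3699 N/mm
W = mg = 4.8 × 9.81 = 47.088 N
½kδ² − Wδ − Wh = 0 → δ = (W + √(W² + 2kWh))/k
δ = (47.088 + √(2217.3 + 14817.2))/6.3699 = (47.088 + 130.52)/6.3699 = 27.882 mm

27.9 mm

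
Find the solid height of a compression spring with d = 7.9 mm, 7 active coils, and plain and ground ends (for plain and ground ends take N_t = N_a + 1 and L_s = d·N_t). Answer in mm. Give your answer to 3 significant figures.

63.2 mm

plain and ground ends: N_t = N_a + 1 = 7 + 1 = 8
L_s = d·N_t = 7.9 × 8 = 63.2 mm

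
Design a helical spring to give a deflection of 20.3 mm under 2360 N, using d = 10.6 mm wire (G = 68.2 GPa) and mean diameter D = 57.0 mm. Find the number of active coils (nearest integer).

5

Required rate k = F/δ = 2360/20.3 = 116.26 N/mm
N_a = Gd⁴/(8D³k) = (68.2×10³ × 10.6⁴)/(8 × 57.0³ × 116.26)
    = 8.61009e+08 / 1.72239e+08 = 4.999 → 5 coils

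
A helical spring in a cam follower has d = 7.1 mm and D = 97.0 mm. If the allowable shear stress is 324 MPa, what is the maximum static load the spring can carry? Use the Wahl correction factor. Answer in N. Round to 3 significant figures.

C = D/d = 97.0/7.1 = 13.6620
K_W = (4C−1)/(4C−4) + 0.615/C = 53.648/50.648 + 0.0450 = 1.1042
τ_max = K·8FD/(πd³) → F_max = τ_allow·πd³/(8DK)
F_max = 324·π·7.1³/(8·97.0·1.1042) = 3.6431e+05/856.9 = 425.15 N

425 N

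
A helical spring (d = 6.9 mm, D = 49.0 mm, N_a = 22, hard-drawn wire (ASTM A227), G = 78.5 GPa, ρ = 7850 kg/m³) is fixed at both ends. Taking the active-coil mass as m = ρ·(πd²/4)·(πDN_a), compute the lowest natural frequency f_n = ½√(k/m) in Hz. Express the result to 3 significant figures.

46.5 Hz

k = Gd⁴/(8D³N_a) = (78.5×10³)(6.9⁴)/(8·49.0³·22) = 8.5934 N/mm = 8593.4 N/m
Wire length L = πDN_a = π·49.0·22 = 3386.6 mm
m = ρ·(πd²/4)·L = 7850 × 37.393×10⁻⁶ m² × 3.3866 m = 0.99409 kg
f_n = ½√(k/m) = 0.5·√(8593.4/0.99409) = 0.5·√(8644.5) = 46.488 Hz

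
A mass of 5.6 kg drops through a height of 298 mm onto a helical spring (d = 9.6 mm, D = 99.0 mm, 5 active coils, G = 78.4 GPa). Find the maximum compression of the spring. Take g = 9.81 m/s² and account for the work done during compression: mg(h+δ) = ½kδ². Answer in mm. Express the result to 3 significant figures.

k = Gd⁴/(8D³N_a) = (78.4×10³)(9.6⁴)/(8·99.0³·5) = 17.157 N/mm
W = mg = 5.6 × 9.81 = 54.936 N
½kδ² − Wδ − Wh = 0 → δ = (W + √(W² + 2kWh))/k
δ = (54.936 + √(3018 + 561744))/17.157 = (54.936 + 751.51)/17.157 = 47.004 mm

47.0 mm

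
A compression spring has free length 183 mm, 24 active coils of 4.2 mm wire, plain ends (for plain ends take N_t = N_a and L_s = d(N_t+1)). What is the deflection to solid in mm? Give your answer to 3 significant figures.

N_t = 24; L_s = 4.2·25 = 105 mm
δ_solid = L₀ − L_s = 183 − 105 = 78 mm

78.0 mm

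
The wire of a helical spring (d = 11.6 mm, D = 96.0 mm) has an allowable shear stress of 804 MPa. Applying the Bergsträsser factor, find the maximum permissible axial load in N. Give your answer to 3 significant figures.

C = D/d = 96.0/11.6 = 8.2759
K_B = (4C+2)/(4C−3) = 35.103/30.103 = 1.1661
τ_max = K·8FD/(πd³) → F_max = τ_allow·πd³/(8DK)
F_max = 804·π·11.6³/(8·96.0·1.1661) = 3.9426e+06/895.56 = 4402.4 N

4400 N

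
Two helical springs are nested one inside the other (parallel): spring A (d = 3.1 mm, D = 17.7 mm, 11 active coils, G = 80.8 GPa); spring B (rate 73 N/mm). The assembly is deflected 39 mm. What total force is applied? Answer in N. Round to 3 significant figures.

k_A = Gd⁴/(8D³N_a) = (80.8×10³)(3.1⁴)/(8·17.7³·11) = 15.292 N/mm
Parallel: k_eq = 15.292 + 73 = 88.292 N/mm
F = k_eq·δ = 88.292·39 = 3443.4 N

3440 N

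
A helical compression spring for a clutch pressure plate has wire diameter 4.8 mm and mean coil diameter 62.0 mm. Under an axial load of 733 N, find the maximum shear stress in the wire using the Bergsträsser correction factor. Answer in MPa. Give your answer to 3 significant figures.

1150 MPa

Spring index C = D/d = 62.0/4.8 = 12.9167
K_B = (4C+2)/(4C−3) = 53.667/48.667 = 1.1027
τ₀ = 8FD/(πd³) = 8·733·62.0/(π·4.8³) = 363568/347.44 = 1046.4 MPa
τ_max = K·τ₀ = 1.1027 × 1046.4 = 1153.9 MPa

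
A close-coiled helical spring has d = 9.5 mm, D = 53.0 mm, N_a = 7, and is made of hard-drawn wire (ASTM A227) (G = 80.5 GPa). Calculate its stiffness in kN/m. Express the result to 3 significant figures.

78.6 kN/m

k = Gd⁴/(8D³N_a) = (80.5×10³ × 9.5⁴) / (8 × 53.0³ × 7)
  = 6.55678e+08 / 8.33711e+06 = 78.646 N/mm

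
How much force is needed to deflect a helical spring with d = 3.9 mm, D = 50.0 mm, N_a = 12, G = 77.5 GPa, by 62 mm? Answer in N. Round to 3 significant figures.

92.6 N

k = Gd⁴/(8D³N_a) = (77.5×10³)(3.9⁴)/(8·50.0³·12) = 1.4941 N/mm
F = k·δ = 1.4941 × 62 = 92.634 N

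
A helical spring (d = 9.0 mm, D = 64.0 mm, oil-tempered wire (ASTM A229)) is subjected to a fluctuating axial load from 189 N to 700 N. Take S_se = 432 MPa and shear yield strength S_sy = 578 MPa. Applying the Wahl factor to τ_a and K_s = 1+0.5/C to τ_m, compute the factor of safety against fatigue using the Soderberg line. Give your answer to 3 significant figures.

2.91

C = D/d = 64.0/9.0 = 7.1111; K_W = (4C−1)/(4C−4)+0.615/C = 1.2092; K_s = 1+0.5/C = 1.0703
F_a = (F_max−F_min)/2 = 255.5 N; F_m = (F_max+F_min)/2 = 444.5 N
τ_a = K_W·8F_aD/(πd³) = 1.2092 × 57.119 = 69.069 MPa
τ_m = K_s·8F_mD/(πd³) = 1.0703 × 99.372 = 106.36 MPa
Soderberg: 1/n_f = τ_a/S_se + τ_m/S_sy = 69.069/432 + 106.36/578 = 0.15988 + 0.18401 = 0.3439
n_f = 1/0.3439 = 2.908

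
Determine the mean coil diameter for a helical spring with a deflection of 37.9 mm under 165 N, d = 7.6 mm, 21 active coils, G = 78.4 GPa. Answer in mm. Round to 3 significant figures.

Required rate k = F/δ = 165/37.9 = 4.3536 N/mm
D = (Gd⁴/(8N_a·k))^(1/3) = (78.4×10³·7.6⁴/(8·21·4.3536))^(1/3)
  = (357616)^(1/3) = 70.9805 mm

71.0 mm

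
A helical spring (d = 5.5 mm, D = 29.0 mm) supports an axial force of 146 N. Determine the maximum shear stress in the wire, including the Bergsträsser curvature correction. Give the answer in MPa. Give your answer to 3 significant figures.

Spring index C = D/d = 29.0/5.5 = 5.2727
K_B = (4C+2)/(4C−3) = 23.091/18.091 = 1.2764
τ₀ = 8FD/(πd³) = 8·146·29.0/(π·5.5³) = 33872/522.68 = 64.804 MPa
τ_max = K·τ₀ = 1.2764 × 64.804 = 82.715 MPa

82.7 MPa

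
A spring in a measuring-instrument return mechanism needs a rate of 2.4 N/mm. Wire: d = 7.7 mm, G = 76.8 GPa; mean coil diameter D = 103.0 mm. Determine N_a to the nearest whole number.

N_a = Gd⁴/(8D³k) = (76.8×10³ × 7.7⁴)/(8 × 103.0³ × 2.4)
    = 2.69975e+08 / 2.09804e+07 = 12.87 → 13 coils

13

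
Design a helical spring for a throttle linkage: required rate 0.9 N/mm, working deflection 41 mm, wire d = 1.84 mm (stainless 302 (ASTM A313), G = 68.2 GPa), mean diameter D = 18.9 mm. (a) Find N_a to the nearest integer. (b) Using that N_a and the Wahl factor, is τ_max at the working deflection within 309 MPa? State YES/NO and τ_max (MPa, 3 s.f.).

(a) 16 coils; (b) NO, τ_max = 327 MPa

N_a = Gd⁴/(8D³k) = (68.2×10³)(1.84⁴)/(8·18.9³·0.9) = 16.08 → N_a = 16
Actual rate k = Gd⁴/(8D³·16) = 0.90461 N/mm
Working load F = kδ = 0.90461·41 = 37.089 N
C = 18.9/1.84 = 10.2717; K_W = (4C−1)/(4C−4)+0.615/C = 1.1408
τ_max = K_W·8FD/(πd³) = 1.1408·286.54 = 326.88 MPa
τ_max > 309 MPa → exceeds allowable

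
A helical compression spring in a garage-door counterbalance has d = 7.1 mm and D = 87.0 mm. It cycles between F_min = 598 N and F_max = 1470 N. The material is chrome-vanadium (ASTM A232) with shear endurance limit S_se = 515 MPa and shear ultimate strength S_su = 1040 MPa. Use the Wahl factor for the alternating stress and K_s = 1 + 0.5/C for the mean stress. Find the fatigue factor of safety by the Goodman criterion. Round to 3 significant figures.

C = D/d = 87.0/7.1 = 12.2535; K_W = (4C−1)/(4C−4)+0.615/C = 1.1168; K_s = 1+0.5/C = 1.0408
F_a = (F_max−F_min)/2 = 436 N; F_m = (F_max+F_min)/2 = 1034 N
τ_a = K_W·8F_aD/(πd³) = 1.1168 × 269.88 = 301.41 MPa
τ_m = K_s·8F_mD/(πd³) = 1.0408 × 640.04 = 666.15 MPa
Goodman: 1/n_f = τ_a/S_se + τ_m/S_su = 301.41/515 + 666.15/1040 = 0.58527 + 0.64053 = 1.2258
n_f = 1/1.2258 = 0.8158

0.816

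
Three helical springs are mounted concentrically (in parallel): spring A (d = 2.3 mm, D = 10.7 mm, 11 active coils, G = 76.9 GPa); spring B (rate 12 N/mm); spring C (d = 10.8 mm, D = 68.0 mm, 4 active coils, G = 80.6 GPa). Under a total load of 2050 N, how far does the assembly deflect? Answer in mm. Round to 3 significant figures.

k_A = Gd⁴/(8D³N_a) = (76.9×10³)(2.3⁴)/(8·10.7³·11) = 19.962 N/mm
k_C = Gd⁴/(8D³N_a) = (80.6×10³)(10.8⁴)/(8·68.0³·4) = 108.98 N/mm
Parallel: k_eq = 19.962 + 12 + 108.98 = 140.94 N/mm
δ = F/k_eq = 2050/140.94 = 14.545 mm

14.5 mm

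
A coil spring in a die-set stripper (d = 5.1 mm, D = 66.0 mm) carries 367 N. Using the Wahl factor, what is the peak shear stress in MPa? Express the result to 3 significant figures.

Spring index C = D/d = 66.0/5.1 = 12.9412
K_W = (4C−1)/(4C−4) + 0.615/C = 50.765/47.765 + 0.0475 = 1.1103
τ₀ = 8FD/(πd³) = 8·367·66.0/(π·5.1³) = 193776/416.74 = 464.99 MPa
τ_max = K·τ₀ = 1.1103 × 464.99 = 516.29 MPa

516 MPa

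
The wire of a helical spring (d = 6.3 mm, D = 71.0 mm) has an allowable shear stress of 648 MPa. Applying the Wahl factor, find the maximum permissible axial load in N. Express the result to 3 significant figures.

C = D/d = 71.0/6.3 = 11.2698
K_W = (4C−1)/(4C−4) + 0.615/C = 44.079/41.079 + 0.0546 = 1.1276
τ_max = K·8FD/(πd³) → F_max = τ_allow·πd³/(8DK)
F_max = 648·π·6.3³/(8·71.0·1.1276) = 5.0903e+05/640.48 = 794.77 N

795 N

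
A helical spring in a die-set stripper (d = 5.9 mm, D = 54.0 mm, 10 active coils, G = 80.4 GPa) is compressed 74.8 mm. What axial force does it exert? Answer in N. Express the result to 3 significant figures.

k = Gd⁴/(8D³N_a) = (80.4×10³)(5.9⁴)/(8·54.0³·10) = 7.7338 N/mm
F = k·δ = 7.7338 × 74.8 = 578.49 N

578 N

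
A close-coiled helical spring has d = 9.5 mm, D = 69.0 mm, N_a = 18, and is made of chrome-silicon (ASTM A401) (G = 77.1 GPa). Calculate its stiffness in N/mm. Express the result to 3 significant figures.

k = Gd⁴/(8D³N_a) = (77.1×10³ × 9.5⁴) / (8 × 69.0³ × 18)
  = 6.27984e+08 / 4.73053e+07 = 13.275 N/mm

13.3 N/mm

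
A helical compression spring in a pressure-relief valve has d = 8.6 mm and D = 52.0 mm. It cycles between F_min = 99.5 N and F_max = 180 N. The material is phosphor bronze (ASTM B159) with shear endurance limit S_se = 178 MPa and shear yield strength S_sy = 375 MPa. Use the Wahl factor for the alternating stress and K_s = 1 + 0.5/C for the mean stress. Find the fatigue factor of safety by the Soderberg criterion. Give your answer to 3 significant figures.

C = D/d = 52.0/8.6 = 6.0465; K_W = (4C−1)/(4C−4)+0.615/C = 1.2503; K_s = 1+0.5/C = 1.0827
F_a = (F_max−F_min)/2 = 40.25 N; F_m = (F_max+F_min)/2 = 139.75 N
τ_a = K_W·8F_aD/(πd³) = 1.2503 × 8.3794 = 10.477 MPa
τ_m = K_s·8F_mD/(πd³) = 1.0827 × 29.094 = 31.5 MPa
Soderberg: 1/n_f = τ_a/S_se + τ_m/S_sy = 10.477/178 + 31.5/375 = 0.05886 + 0.08400 = 0.14286
n_f = 1/0.14286 = 7

7.00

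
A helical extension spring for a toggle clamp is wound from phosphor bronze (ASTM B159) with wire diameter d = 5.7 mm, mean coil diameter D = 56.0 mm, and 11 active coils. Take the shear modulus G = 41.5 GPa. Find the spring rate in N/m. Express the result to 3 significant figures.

k = Gd⁴/(8D³N_a) = (41.5×10³ × 5.7⁴) / (8 × 56.0³ × 11)
  = 4.38074e+07 / 1.54542e+07 = 2.8347 N/mm = 2834.7 N/m

2830 N/m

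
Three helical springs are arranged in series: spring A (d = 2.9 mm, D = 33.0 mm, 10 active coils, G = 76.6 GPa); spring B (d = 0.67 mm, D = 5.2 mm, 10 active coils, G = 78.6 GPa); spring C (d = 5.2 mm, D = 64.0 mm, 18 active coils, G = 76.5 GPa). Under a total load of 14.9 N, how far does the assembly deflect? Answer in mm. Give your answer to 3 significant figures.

28.5 mm

k_A = Gd⁴/(8D³N_a) = (76.6×10³)(2.9⁴)/(8·33.0³·10) = 1.8845 N/mm
k_B = Gd⁴/(8D³N_a) = (78.6×10³)(0.67⁴)/(8·5.2³·10) = 1.4081 N/mm
k_C = Gd⁴/(8D³N_a) = (76.5×10³)(5.2⁴)/(8·64.0³·18) = 1.4817 N/mm
Series: 1/k_eq = 1/1.8845 + 1/1.4081 + 1/1.4817 = 1.9157; k_eq = 0.52199 N/mm
δ = F/k_eq = 14.9/0.52199 = 28.544 mm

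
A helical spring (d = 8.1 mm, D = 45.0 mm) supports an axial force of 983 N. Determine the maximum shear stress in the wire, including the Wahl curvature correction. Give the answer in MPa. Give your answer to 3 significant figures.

270 MPa

Spring index C = D/d = 45.0/8.1 = 5.5556
K_W = (4C−1)/(4C−4) + 0.615/C = 21.222/18.222 + 0.1107 = 1.2753
τ₀ = 8FD/(πd³) = 8·983·45.0/(π·8.1³) = 353880/1669.6 = 211.96 MPa
τ_max = K·τ₀ = 1.2753 × 211.96 = 270.32 MPa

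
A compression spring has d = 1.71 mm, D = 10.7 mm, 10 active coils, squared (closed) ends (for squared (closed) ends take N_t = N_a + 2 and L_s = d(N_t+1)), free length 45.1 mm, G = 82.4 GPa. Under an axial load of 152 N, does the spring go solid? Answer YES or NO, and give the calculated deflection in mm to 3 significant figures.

k = Gd⁴/(8D³N_a) = (82.4×10³)(1.71⁴)/(8·10.7³·10) = 7.189 N/mm
N_t = 12; L_s = 1.71·13 = 22.23 mm; δ_solid = L₀ − L_s = 45.1 − 22.23 = 22.87 mm
δ = F/k = 152/7.189 = 21.143 mm
δ < δ_solid → spring does not go solid

NO, δ = 21.1 mm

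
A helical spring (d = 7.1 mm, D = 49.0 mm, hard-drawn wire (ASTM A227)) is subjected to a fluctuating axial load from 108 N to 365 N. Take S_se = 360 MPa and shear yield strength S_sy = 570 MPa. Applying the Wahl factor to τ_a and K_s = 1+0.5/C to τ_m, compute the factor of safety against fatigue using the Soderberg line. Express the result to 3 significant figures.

C = D/d = 49.0/7.1 = 6.9014; K_W = (4C−1)/(4C−4)+0.615/C = 1.2162; K_s = 1+0.5/C = 1.0724
F_a = (F_max−F_min)/2 = 128.5 N; F_m = (F_max+F_min)/2 = 236.5 N
τ_a = K_W·8F_aD/(πd³) = 1.2162 × 44.799 = 54.484 MPa
τ_m = K_s·8F_mD/(πd³) = 1.0724 × 82.45 = 88.424 MPa
Soderberg: 1/n_f = τ_a/S_se + τ_m/S_sy = 54.484/360 + 88.424/570 = 0.15134 + 0.15513 = 0.30647
n_f = 1/0.30647 = 3.263

3.26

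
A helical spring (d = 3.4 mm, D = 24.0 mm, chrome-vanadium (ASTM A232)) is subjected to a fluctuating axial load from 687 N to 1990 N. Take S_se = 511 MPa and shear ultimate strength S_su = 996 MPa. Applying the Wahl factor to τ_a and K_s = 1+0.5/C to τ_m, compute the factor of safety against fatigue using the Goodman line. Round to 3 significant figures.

C = D/d = 24.0/3.4 = 7.0588; K_W = (4C−1)/(4C−4)+0.615/C = 1.2109; K_s = 1+0.5/C = 1.0708
F_a = (F_max−F_min)/2 = 651.5 N; F_m = (F_max+F_min)/2 = 1338.5 N
τ_a = K_W·8F_aD/(πd³) = 1.2109 × 1013 = 1226.7 MPa
τ_m = K_s·8F_mD/(πd³) = 1.0708 × 2081.3 = 2228.7 MPa
Goodman: 1/n_f = τ_a/S_se + τ_m/S_su = 1226.7/511 + 2228.7/996 = 2.40060 + 2.23767 = 4.6383
n_f = 1/4.6383 = 0.2156

0.216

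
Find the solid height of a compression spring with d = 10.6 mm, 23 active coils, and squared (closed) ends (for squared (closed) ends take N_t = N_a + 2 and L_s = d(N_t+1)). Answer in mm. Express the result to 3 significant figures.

276 mm

squared (closed) ends: N_t = N_a + 2 = 23 + 2 = 25
L_s = d·(N_t+1) = 10.6 × 26 = 275.6 mm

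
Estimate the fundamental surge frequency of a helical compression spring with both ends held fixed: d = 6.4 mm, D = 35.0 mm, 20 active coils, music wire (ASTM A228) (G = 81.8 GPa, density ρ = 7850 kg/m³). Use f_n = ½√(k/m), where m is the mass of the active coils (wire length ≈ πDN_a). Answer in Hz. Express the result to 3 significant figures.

94.9 Hz

k = Gd⁴/(8D³N_a) = (81.8×10³)(6.4⁴)/(8·35.0³·20) = 20.005 N/mm = 20005 N/m
Wire length L = πDN_a = π·35.0·20 = 2199.1 mm
m = ρ·(πd²/4)·L = 7850 × 32.17×10⁻⁶ m² × 2.1991 m = 0.55535 kg
f_n = ½√(k/m) = 0.5·√(20005/0.55535) = 0.5·√(36023) = 94.899 Hz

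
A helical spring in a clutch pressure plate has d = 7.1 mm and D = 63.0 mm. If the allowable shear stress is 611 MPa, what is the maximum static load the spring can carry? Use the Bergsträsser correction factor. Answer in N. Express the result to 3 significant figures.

1180 N

C = D/d = 63.0/7.1 = 8.8732
K_B = (4C+2)/(4C−3) = 37.493/32.493 = 1.1539
τ_max = K·8FD/(πd³) → F_max = τ_allow·πd³/(8DK)
F_max = 611·π·7.1³/(8·63.0·1.1539) = 6.8701e+05/581.56 = 1181.3 N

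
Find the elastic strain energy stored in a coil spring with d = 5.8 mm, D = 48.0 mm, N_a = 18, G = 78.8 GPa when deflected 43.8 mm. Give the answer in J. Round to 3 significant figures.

5.37 J

k = Gd⁴/(8D³N_a) = (78.8×10³)(5.8⁴)/(8·48.0³·18) = 5.5995 N/mm
U = ½kδ² = 0.5 × 5.5995 × 43.8² = 5371.2 N·mm = 5.3712 J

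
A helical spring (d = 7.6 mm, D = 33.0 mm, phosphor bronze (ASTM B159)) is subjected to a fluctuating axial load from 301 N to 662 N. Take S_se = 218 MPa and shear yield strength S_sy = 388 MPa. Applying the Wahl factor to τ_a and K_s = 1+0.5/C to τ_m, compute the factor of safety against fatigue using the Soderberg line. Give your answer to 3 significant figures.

2.08

C = D/d = 33.0/7.6 = 4.3421; K_W = (4C−1)/(4C−4)+0.615/C = 1.3660; K_s = 1+0.5/C = 1.1152
F_a = (F_max−F_min)/2 = 180.5 N; F_m = (F_max+F_min)/2 = 481.5 N
τ_a = K_W·8F_aD/(πd³) = 1.3660 × 34.553 = 47.201 MPa
τ_m = K_s·8F_mD/(πd³) = 1.1152 × 92.174 = 102.79 MPa
Soderberg: 1/n_f = τ_a/S_se + τ_m/S_sy = 47.201/218 + 102.79/388 = 0.21652 + 0.26492 = 0.48144
n_f = 1/0.48144 = 2.077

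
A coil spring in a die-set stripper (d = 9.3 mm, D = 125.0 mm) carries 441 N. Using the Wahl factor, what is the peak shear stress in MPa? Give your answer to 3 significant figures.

Spring index C = D/d = 125.0/9.3 = 13.4409
K_W = (4C−1)/(4C−4) + 0.615/C = 52.763/49.763 + 0.0458 = 1.1060
τ₀ = 8FD/(πd³) = 8·441·125.0/(π·9.3³) = 441000/2527 = 174.52 MPa
τ_max = K·τ₀ = 1.1060 × 174.52 = 193.02 MPa

193 MPa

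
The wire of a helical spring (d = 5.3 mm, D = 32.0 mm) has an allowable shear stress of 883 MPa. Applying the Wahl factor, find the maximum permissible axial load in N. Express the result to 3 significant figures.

C = D/d = 32.0/5.3 = 6.0377
K_W = (4C−1)/(4C−4) + 0.615/C = 23.151/20.151 + 0.1019 = 1.2507
τ_max = K·8FD/(πd³) → F_max = τ_allow·πd³/(8DK)
F_max = 883·π·5.3³/(8·32.0·1.2507) = 4.1299e+05/320.19 = 1289.8 N

1290 N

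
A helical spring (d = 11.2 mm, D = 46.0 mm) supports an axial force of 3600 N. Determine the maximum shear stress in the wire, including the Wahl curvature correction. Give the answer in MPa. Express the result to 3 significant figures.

418 MPa

Spring index C = D/d = 46.0/11.2 = 4.1071
K_W = (4C−1)/(4C−4) + 0.615/C = 15.429/12.429 + 0.1497 = 1.3911
τ₀ = 8FD/(πd³) = 8·3600·46.0/(π·11.2³) = 1.3248e+06/4413.7 = 300.16 MPa
τ_max = K·τ₀ = 1.3911 × 300.16 = 417.55 MPa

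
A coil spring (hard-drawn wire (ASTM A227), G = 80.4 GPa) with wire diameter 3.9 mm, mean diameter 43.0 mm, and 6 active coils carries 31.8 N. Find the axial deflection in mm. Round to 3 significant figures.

6.52 mm

k = Gd⁴/(8D³N_a) = (80.4×10³)(3.9⁴)/(8·43.0³·6) = 4.8738 N/mm
δ = F/k = 31.8 / 4.8738 = 6.5247 mm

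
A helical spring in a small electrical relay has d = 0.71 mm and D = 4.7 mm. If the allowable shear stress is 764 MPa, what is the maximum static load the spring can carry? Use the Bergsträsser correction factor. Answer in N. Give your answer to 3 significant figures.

C = D/d = 4.7/0.71 = 6.6197
K_B = (4C+2)/(4C−3) = 28.479/23.479 = 1.2130
τ_max = K·8FD/(πd³) → F_max = τ_allow·πd³/(8DK)
F_max = 764·π·0.71³/(8·4.7·1.2130) = 859.05/45.607 = 18.836 N

18.8 N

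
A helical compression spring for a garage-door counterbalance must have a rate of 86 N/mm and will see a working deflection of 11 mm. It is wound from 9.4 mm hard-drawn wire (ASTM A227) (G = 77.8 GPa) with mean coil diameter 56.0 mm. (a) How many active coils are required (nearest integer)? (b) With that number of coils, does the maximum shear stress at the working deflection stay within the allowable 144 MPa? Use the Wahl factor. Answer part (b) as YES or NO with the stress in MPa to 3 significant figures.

(a) 5 coils; (b) NO, τ_max = 205 MPa

N_a = Gd⁴/(8D³k) = (77.8×10³)(9.4⁴)/(8·56.0³·86) = 5.027 → N_a = 5
Actual rate k = Gd⁴/(8D³·5) = 86.47 N/mm
Working load F = kδ = 86.47·11 = 951.17 N
C = 56.0/9.4 = 5.9574; K_W = (4C−1)/(4C−4)+0.615/C = 1.2545
τ_max = K_W·8FD/(πd³) = 1.2545·163.31 = 204.87 MPa
τ_max > 144 MPa → exceeds allowable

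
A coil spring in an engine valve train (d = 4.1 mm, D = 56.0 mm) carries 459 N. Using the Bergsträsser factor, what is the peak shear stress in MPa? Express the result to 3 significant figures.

Spring index C = D/d = 56.0/4.1 = 13.6585
K_B = (4C+2)/(4C−3) = 56.634/51.634 = 1.0968
τ₀ = 8FD/(πd³) = 8·459·56.0/(π·4.1³) = 205632/216.52 = 949.71 MPa
τ_max = K·τ₀ = 1.0968 × 949.71 = 1041.7 MPa

1040 MPa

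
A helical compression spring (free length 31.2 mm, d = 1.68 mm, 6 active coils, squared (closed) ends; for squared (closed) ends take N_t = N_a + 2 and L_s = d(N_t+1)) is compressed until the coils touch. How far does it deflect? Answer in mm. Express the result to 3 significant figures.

N_t = 8; L_s = 1.68·9 = 15.12 mm
δ_solid = L₀ − L_s = 31.2 − 15.12 = 16.08 mm

16.1 mm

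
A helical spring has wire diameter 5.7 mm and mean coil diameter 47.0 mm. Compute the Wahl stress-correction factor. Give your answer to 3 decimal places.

1.178

C = D/d = 47.0/5.7 = 8.2456
K_W = (4C−1)/(4C−4) + 0.615/C = 31.982/28.982 + 0.0746 = 1.1781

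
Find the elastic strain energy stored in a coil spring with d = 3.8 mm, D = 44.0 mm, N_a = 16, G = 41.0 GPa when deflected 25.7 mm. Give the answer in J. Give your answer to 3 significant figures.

k = Gd⁴/(8D³N_a) = (41.0×10³)(3.8⁴)/(8·44.0³·16) = 0.78406 N/mm
U = ½kδ² = 0.5 × 0.78406 × 25.7² = 258.93 N·mm = 0.25893 J

0.259 J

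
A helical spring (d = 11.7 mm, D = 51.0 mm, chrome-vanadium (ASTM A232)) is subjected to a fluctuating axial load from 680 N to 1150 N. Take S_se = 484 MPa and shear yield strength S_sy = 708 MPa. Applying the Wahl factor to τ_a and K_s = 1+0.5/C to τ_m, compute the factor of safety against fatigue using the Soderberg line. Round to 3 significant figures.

C = D/d = 51.0/11.7 = 4.3590; K_W = (4C−1)/(4C−4)+0.615/C = 1.3644; K_s = 1+0.5/C = 1.1147
F_a = (F_max−F_min)/2 = 235 N; F_m = (F_max+F_min)/2 = 915 N
τ_a = K_W·8F_aD/(πd³) = 1.3644 × 19.056 = 25.999 MPa
τ_m = K_s·8F_mD/(πd³) = 1.1147 × 74.195 = 82.705 MPa
Soderberg: 1/n_f = τ_a/S_se + τ_m/S_sy = 25.999/484 + 82.705/708 = 0.05372 + 0.11682 = 0.17053
n_f = 1/0.17053 = 5.864

5.86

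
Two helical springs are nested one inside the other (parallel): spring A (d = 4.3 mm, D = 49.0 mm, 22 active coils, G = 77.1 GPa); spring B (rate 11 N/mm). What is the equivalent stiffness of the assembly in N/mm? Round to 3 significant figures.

12.3 N/mm

k_A = Gd⁴/(8D³N_a) = (77.1×10³)(4.3⁴)/(8·49.0³·22) = 1.273 N/mm
Parallel: k_eq = 1.273 + 11 = 12.273 N/mm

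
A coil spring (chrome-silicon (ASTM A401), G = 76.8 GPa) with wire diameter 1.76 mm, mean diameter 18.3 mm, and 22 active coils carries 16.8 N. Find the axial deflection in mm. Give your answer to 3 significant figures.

k = Gd⁴/(8D³N_a) = (76.8×10³)(1.76⁴)/(8·18.3³·22) = 0.6832 N/mm
δ = F/k = 16.8 / 0.6832 = 24.59 mm

24.6 mm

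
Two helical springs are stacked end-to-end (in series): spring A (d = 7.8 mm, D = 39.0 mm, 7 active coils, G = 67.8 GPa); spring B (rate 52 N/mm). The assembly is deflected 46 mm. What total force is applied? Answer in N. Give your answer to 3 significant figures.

k_A = Gd⁴/(8D³N_a) = (67.8×10³)(7.8⁴)/(8·39.0³·7) = 75.549 N/mm
Series: 1/k_eq = 1/75.549 + 1/52 = 0.032467; k_eq = 30.8 N/mm
F = k_eq·δ = 30.8·46 = 1416.8 N

1420 N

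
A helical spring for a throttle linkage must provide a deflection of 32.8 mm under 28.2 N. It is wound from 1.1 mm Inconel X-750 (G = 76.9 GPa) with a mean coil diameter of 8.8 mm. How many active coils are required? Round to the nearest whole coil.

24

Required rate k = F/δ = 28.2/32.8 = 0.85976 N/mm
N_a = Gd⁴/(8D³k) = (76.9×10³ × 1.1⁴)/(8 × 8.8³ × 0.85976)
    = 112589 / 4687.2 = 24.02 → 24 coils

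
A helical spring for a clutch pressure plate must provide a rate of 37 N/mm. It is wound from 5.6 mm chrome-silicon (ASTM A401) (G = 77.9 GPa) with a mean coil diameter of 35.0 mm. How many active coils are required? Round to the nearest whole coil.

6

N_a = Gd⁴/(8D³k) = (77.9×10³ × 5.6⁴)/(8 × 35.0³ × 37)
    = 7.66107e+07 / 1.2691e+07 = 6.037 → 6 coils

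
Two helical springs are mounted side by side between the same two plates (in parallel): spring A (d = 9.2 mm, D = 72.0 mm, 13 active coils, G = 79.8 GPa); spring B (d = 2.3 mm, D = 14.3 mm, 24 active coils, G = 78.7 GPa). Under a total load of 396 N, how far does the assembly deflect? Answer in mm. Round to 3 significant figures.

k_A = Gd⁴/(8D³N_a) = (79.8×10³)(9.2⁴)/(8·72.0³·13) = 14.727 N/mm
k_B = Gd⁴/(8D³N_a) = (78.7×10³)(2.3⁴)/(8·14.3³·24) = 3.9226 N/mm
Parallel: k_eq = 14.727 + 3.9226 = 18.65 N/mm
δ = F/k_eq = 396/18.65 = 21.233 mm

21.2 mm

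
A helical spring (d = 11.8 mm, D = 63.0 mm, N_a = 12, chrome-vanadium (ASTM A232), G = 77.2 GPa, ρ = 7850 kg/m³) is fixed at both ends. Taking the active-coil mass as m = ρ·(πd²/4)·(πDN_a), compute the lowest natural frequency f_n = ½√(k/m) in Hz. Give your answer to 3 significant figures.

87.4 Hz

k = Gd⁴/(8D³N_a) = (77.2×10³)(11.8⁴)/(8·63.0³·12) = 62.352 N/mm = 62352 N/m
Wire length L = πDN_a = π·63.0·12 = 2375 mm
m = ρ·(πd²/4)·L = 7850 × 109.36×10⁻⁶ m² × 2.375 m = 2.0389 kg
f_n = ½√(k/m) = 0.5·√(62352/2.0389) = 0.5·√(30581) = 87.438 Hz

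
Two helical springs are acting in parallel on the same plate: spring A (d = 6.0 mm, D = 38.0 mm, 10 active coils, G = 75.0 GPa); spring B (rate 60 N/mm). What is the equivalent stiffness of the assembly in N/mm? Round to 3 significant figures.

82.1 N/mm

k_A = Gd⁴/(8D³N_a) = (75.0×10³)(6.0⁴)/(8·38.0³·10) = 22.142 N/mm
Parallel: k_eq = 22.142 + 60 = 82.142 N/mm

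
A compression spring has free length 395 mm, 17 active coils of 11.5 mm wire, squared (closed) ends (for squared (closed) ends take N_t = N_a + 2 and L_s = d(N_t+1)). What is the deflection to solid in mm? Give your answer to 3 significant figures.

165 mm

N_t = 19; L_s = 11.5·20 = 230 mm
δ_solid = L₀ − L_s = 395 − 230 = 165 mm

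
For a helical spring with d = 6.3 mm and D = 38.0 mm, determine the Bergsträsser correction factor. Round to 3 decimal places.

1.237

C = D/d = 38.0/6.3 = 6.0317
K_B = (4C+2)/(4C−3) = 26.127/21.127 = 1.2367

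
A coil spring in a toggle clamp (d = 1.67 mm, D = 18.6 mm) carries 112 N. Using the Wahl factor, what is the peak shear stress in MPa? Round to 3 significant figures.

1290 MPa

Spring index C = D/d = 18.6/1.67 = 11.1377
K_W = (4C−1)/(4C−4) + 0.615/C = 43.551/40.551 + 0.0552 = 1.1292
τ₀ = 8FD/(πd³) = 8·112·18.6/(π·1.67³) = 16665.6/14.632 = 1139 MPa
τ_max = K·τ₀ = 1.1292 × 1139 = 1286.2 MPa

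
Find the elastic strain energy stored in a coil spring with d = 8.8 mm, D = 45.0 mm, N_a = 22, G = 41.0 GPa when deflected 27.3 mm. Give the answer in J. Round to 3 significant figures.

5.71 J

k = Gd⁴/(8D³N_a) = (41.0×10³)(8.8⁴)/(8·45.0³·22) = 15.331 N/mm
U = ½kδ² = 0.5 × 15.331 × 27.3² = 5712.9 N·mm = 5.7129 J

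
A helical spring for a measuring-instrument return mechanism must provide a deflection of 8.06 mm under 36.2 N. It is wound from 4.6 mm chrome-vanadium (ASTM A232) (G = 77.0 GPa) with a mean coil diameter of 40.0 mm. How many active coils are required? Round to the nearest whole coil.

15

Required rate k = F/δ = 36.2/8.06 = 4.4913 N/mm
N_a = Gd⁴/(8D³k) = (77.0×10³ × 4.6⁴)/(8 × 40.0³ × 4.4913)
    = 3.44764e+07 / 2.29955e+06 = 14.99 → 15 coils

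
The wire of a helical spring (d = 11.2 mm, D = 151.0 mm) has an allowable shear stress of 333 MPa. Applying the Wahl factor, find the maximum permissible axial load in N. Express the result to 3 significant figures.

1100 N

C = D/d = 151.0/11.2 = 13.4821
K_W = (4C−1)/(4C−4) + 0.615/C = 52.929/49.929 + 0.0456 = 1.1057
τ_max = K·8FD/(πd³) → F_max = τ_allow·πd³/(8DK)
F_max = 333·π·11.2³/(8·151.0·1.1057) = 1.4698e+06/1335.7 = 1100.4 N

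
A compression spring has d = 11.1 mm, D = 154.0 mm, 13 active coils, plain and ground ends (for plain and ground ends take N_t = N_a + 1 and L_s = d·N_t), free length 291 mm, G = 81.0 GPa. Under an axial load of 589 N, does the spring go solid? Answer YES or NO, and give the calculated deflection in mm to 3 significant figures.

k = Gd⁴/(8D³N_a) = (81.0×10³)(11.1⁴)/(8·154.0³·13) = 3.2373 N/mm
N_t = 14; L_s = 11.1·14 = 155.4 mm; δ_solid = L₀ − L_s = 291 − 155.4 = 135.6 mm
δ = F/k = 589/3.2373 = 181.94 mm
δ ≥ δ_solid → spring goes solid

YES, δ = 182 mm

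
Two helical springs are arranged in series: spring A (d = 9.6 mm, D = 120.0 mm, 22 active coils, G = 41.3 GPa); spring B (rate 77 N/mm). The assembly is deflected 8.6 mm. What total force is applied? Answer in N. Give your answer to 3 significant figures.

9.77 N

k_A = Gd⁴/(8D³N_a) = (41.3×10³)(9.6⁴)/(8·120.0³·22) = 1.1534 N/mm
Series: 1/k_eq = 1/1.1534 + 1/77 = 0.87999; k_eq = 1.1364 N/mm
F = k_eq·δ = 1.1364·8.6 = 9.7728 N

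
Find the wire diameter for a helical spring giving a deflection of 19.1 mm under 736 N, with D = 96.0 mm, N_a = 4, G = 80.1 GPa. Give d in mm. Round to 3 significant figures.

10.8 mm

Required rate k = F/δ = 736/19.1 = 38.534 N/mm
d = (8D³N_a·k / G)^(1/4) = (8·96.0³·4·38.534 / (80.1×10³))^0.25
  = (13620)^0.25 = 10.8030 mm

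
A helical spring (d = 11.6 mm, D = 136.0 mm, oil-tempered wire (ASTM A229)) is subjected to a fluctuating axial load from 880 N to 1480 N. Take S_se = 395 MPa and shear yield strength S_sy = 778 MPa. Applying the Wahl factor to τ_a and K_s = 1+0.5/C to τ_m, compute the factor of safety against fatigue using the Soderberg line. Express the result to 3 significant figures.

C = D/d = 136.0/11.6 = 11.7241; K_W = (4C−1)/(4C−4)+0.615/C = 1.1224; K_s = 1+0.5/C = 1.0426
F_a = (F_max−F_min)/2 = 300 N; F_m = (F_max+F_min)/2 = 1180 N
τ_a = K_W·8F_aD/(πd³) = 1.1224 × 66.562 = 74.709 MPa
τ_m = K_s·8F_mD/(πd³) = 1.0426 × 261.81 = 272.98 MPa
Soderberg: 1/n_f = τ_a/S_se + τ_m/S_sy = 74.709/395 + 272.98/778 = 0.18914 + 0.35087 = 0.54
n_f = 1/0.54 = 1.852

1.85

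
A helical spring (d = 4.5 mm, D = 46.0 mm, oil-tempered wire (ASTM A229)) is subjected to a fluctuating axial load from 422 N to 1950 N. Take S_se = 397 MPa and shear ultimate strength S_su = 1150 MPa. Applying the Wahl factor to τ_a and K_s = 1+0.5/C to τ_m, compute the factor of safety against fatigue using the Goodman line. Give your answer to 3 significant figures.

0.237

C = D/d = 46.0/4.5 = 10.2222; K_W = (4C−1)/(4C−4)+0.615/C = 1.1415; K_s = 1+0.5/C = 1.0489
F_a = (F_max−F_min)/2 = 764 N; F_m = (F_max+F_min)/2 = 1186 N
τ_a = K_W·8F_aD/(πd³) = 1.1415 × 982.1 = 1121.1 MPa
τ_m = K_s·8F_mD/(πd³) = 1.0489 × 1524.6 = 1599.1 MPa
Goodman: 1/n_f = τ_a/S_se + τ_m/S_su = 1121.1/397 + 1599.1/1150 = 2.82381 + 1.39055 = 4.2144
n_f = 1/4.2144 = 0.2373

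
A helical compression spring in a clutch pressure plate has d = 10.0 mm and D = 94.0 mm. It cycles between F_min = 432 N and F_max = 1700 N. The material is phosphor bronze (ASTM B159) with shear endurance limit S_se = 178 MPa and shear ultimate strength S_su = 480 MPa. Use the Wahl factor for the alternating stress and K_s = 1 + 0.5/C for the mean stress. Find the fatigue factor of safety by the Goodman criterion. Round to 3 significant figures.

0.648

C = D/d = 94.0/10.0 = 9.4000; K_W = (4C−1)/(4C−4)+0.615/C = 1.1547; K_s = 1+0.5/C = 1.0532
F_a = (F_max−F_min)/2 = 634 N; F_m = (F_max+F_min)/2 = 1066 N
τ_a = K_W·8F_aD/(πd³) = 1.1547 × 151.76 = 175.24 MPa
τ_m = K_s·8F_mD/(πd³) = 1.0532 × 255.17 = 268.74 MPa
Goodman: 1/n_f = τ_a/S_se + τ_m/S_su = 175.24/178 + 268.74/480 = 0.98449 + 0.55988 = 1.5444
n_f = 1/1.5444 = 0.6475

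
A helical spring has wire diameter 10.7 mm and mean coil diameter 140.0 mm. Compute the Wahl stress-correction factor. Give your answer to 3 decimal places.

C = D/d = 140.0/10.7 = 13.0841
K_W = (4C−1)/(4C−4) + 0.615/C = 51.336/48.336 + 0.0470 = 1.1091

1.109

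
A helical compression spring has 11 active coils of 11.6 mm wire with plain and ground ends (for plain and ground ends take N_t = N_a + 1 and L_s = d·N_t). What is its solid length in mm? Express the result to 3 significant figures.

139 mm

plain and ground ends: N_t = N_a + 1 = 11 + 1 = 12
L_s = d·N_t = 11.6 × 12 = 139.2 mm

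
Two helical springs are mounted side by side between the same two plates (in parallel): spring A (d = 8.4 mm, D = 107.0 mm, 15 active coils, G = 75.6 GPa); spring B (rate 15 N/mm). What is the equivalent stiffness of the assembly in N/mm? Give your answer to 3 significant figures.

k_A = Gd⁴/(8D³N_a) = (75.6×10³)(8.4⁴)/(8·107.0³·15) = 2.5604 N/mm
Parallel: k_eq = 2.5604 + 15 = 17.56 N/mm

17.6 N/mm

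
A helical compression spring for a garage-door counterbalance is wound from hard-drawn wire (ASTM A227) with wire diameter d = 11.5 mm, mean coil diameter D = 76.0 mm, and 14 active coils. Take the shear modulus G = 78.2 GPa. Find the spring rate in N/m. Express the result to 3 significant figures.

k = Gd⁴/(8D³N_a) = (78.2×10³ × 11.5⁴) / (8 × 76.0³ × 14)
  = 1.36772e+09 / 4.91653e+07 = 27.819 N/mm = 27819 N/m

27800 N/m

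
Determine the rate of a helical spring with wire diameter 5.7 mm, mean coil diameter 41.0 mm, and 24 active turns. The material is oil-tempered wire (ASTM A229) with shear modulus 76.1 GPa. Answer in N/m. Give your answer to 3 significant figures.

6070 N/m

k = Gd⁴/(8D³N_a) = (76.1×10³ × 5.7⁴) / (8 × 41.0³ × 24)
  = 8.03312e+07 / 1.32328e+07 = 6.0706 N/mm = 6070.6 N/m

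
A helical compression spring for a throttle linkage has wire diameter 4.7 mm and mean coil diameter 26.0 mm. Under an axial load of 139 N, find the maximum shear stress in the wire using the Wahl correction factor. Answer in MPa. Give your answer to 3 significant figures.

Spring index C = D/d = 26.0/4.7 = 5.5319
K_W = (4C−1)/(4C−4) + 0.615/C = 21.128/18.128 + 0.1112 = 1.2767
τ₀ = 8FD/(πd³) = 8·139·26.0/(π·4.7³) = 28912/326.17 = 88.641 MPa
τ_max = K·τ₀ = 1.2767 × 88.641 = 113.16 MPa

113 MPa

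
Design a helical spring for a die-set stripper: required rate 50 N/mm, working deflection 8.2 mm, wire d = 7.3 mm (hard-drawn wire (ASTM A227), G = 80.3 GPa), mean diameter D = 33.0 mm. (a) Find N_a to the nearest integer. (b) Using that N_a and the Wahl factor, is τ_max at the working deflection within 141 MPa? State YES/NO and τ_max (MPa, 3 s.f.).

N_a = Gd⁴/(8D³k) = (80.3×10³)(7.3⁴)/(8·33.0³·50) = 15.86 → N_a = 16
Actual rate k = Gd⁴/(8D³·16) = 49.574 N/mm
Working load F = kδ = 49.574·8.2 = 406.51 N
C = 33.0/7.3 = 4.5205; K_W = (4C−1)/(4C−4)+0.615/C = 1.3491
τ_max = K_W·8FD/(πd³) = 1.3491·87.812 = 118.47 MPa
τ_max ≤ 141 MPa → acceptable

(a) 16 coils; (b) YES, τ_max = 118 MPa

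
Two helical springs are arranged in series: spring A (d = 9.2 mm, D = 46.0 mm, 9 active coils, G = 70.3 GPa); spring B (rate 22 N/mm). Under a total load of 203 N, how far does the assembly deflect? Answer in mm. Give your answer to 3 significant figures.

k_A = Gd⁴/(8D³N_a) = (70.3×10³)(9.2⁴)/(8·46.0³·9) = 71.862 N/mm
Series: 1/k_eq = 1/71.862 + 1/22 = 0.05937; k_eq = 16.844 N/mm
δ = F/k_eq = 203/16.844 = 12.052 mm

12.1 mm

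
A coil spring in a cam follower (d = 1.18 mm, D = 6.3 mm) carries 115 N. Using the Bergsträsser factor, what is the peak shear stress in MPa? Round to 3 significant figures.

1430 MPa

Spring index C = D/d = 6.3/1.18 = 5.3390
K_B = (4C+2)/(4C−3) = 23.356/18.356 = 1.2724
τ₀ = 8FD/(πd³) = 8·115·6.3/(π·1.18³) = 5796/5.1617 = 1122.9 MPa
τ_max = K·τ₀ = 1.2724 × 1122.9 = 1428.7 MPa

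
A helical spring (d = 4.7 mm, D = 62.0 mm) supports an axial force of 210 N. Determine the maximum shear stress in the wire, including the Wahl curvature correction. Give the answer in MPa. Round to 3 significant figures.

Spring index C = D/d = 62.0/4.7 = 13.1915
K_W = (4C−1)/(4C−4) + 0.615/C = 51.766/48.766 + 0.0466 = 1.1081
τ₀ = 8FD/(πd³) = 8·210·62.0/(π·4.7³) = 104160/326.17 = 319.34 MPa
τ_max = K·τ₀ = 1.1081 × 319.34 = 353.88 MPa

354 MPa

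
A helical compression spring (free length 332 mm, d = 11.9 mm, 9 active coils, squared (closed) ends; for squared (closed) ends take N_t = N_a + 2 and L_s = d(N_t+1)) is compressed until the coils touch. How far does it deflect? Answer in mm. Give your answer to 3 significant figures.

N_t = 11; L_s = 11.9·12 = 142.8 mm
δ_solid = L₀ − L_s = 332 − 142.8 = 189.2 mm

189 mm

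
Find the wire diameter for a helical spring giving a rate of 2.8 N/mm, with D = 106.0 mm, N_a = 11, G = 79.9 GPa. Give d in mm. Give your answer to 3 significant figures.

d = (8D³N_a·k / G)^(1/4) = (8·106.0³·11·2.8 / (79.9×10³))^0.25
  = (3672.9)^0.25 = 7.7849 mm

7.78 mm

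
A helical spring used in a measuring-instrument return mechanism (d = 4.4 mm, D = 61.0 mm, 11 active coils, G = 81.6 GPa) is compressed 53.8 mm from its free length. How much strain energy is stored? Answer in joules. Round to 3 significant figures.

k = Gd⁴/(8D³N_a) = (81.6×10³)(4.4⁴)/(8·61.0³·11) = 1.5312 N/mm
U = ½kδ² = 0.5 × 1.5312 × 53.8² = 2216 N·mm = 2.216 J

2.22 J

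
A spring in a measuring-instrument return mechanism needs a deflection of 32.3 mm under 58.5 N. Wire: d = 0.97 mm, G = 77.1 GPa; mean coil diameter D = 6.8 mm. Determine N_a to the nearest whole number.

Required rate k = F/δ = 58.5/32.3 = 1.8111 N/mm
N_a = Gd⁴/(8D³k) = (77.1×10³ × 0.97⁴)/(8 × 6.8³ × 1.8111)
    = 68256.1 / 4555.86 = 14.98 → 15 coils

15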